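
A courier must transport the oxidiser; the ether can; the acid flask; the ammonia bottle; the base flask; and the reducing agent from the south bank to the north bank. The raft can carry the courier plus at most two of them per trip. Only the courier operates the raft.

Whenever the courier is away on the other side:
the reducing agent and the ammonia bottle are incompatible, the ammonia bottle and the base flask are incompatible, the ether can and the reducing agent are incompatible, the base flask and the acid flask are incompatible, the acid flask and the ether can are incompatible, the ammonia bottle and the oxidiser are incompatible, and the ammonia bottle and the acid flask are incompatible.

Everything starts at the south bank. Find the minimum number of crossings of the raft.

Whatever the first load, the items left behind include a forbidden pair without the courier. No opening move is safe, so no plan exists.

impossible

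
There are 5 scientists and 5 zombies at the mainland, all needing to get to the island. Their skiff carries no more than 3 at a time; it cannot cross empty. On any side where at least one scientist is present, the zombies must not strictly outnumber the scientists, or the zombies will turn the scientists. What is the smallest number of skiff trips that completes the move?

11

Counting alone: each trip to the island takes at most 3 across and each return brings at least 1 back, so after t trips out (and t−1 returns) at most 3t − (t−1) of the 10 are across; that first reaches 10 at t = 5, so at least 9 crossings are needed.
The safety rule pushes this higher. Following every safe sequence of crossings, the most of the 10 that can be at the island as the skiff arrives there on crossing 9 is 9 — never all 10.
So no plan with fewer than 11 crossings exists, and this one achieves 11:
1. 2 zombies → the island.  (the mainland: 5S 3Z; the island: 0S 2Z)
2. 1 zombie ← the mainland.  (the mainland: 5S 4Z; the island: 0S 1Z)
3. 3 zombies → the island.  (the mainland: 5S 1Z; the island: 0S 4Z)
4. 1 zombie ← the mainland.  (the mainland: 5S 2Z; the island: 0S 3Z)
5. 3 scientists → the island.  (the mainland: 2S 2Z; the island: 3S 3Z)
6. 1 scientist and 1 zombie ← the mainland.  (the mainland: 3S 3Z; the island: 2S 2Z)
7. 3 scientists → the island.  (the mainland: 0S 3Z; the island: 5S 2Z)
8. 1 zombie ← the mainland.  (the mainland: 0S 4Z; the island: 5S 1Z)
9. 2 zombies → the island.  (the mainland: 0S 2Z; the island: 5S 3Z)
10. 1 zombie ← the mainland.  (the mainland: 0S 3Z; the island: 5S 2Z)
11. 3 zombies → the island.  (the mainland: 0S 0Z; the island: 5S 5Z)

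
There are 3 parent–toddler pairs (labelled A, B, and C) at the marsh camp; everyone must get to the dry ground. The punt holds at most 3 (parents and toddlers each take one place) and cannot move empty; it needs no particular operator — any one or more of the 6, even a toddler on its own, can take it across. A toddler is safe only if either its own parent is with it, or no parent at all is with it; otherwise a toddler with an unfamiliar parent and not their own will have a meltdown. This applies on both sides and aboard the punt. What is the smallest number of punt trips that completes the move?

Counting alone: each trip to the dry ground takes at most 3 across and each return brings at least 1 back, so after t trips out (and t−1 returns) at most 3t − (t−1) of the 6 are across; that first reaches 6 at t = 3, so at least 5 crossings are needed.
The plan below uses exactly 5 crossings, so it is optimal:
1. parent A and toddler A cross → the dry ground.
2. parent A crosses ← the marsh camp.
3. parent A, parent B, and parent C cross → the dry ground.
4. toddler A crosses ← the marsh camp.
5. toddler A, toddler B, and toddler C cross → the dry ground.

5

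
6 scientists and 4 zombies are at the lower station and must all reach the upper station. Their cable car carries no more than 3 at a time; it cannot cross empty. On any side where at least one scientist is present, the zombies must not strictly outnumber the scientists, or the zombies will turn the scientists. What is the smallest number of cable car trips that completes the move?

9

Counting alone: each trip to the upper station takes at most 3 across and each return brings at least 1 back, so after t trips out (and t−1 returns) at most 3t − (t−1) of the 10 are across; that first reaches 10 at t = 5, so at least 9 crossings are needed.
The plan below uses exactly 9 crossings, so it is optimal:
1. 2 zombies → the upper station.  (the lower station: 6S 2Z; the upper station: 0S 2Z)
2. 1 zombie ← the lower station.  (the lower station: 6S 3Z; the upper station: 0S 1Z)
3. 3 zombies → the upper station.  (the lower station: 6S 0Z; the upper station: 0S 4Z)
4. 1 zombie ← the lower station.  (the lower station: 6S 1Z; the upper station: 0S 3Z)
5. 3 scientists → the upper station.  (the lower station: 3S 1Z; the upper station: 3S 3Z)
6. 1 zombie ← the lower station.  (the lower station: 3S 2Z; the upper station: 3S 2Z)
7. 1 scientist and 2 zombies → the upper station.  (the lower station: 2S 0Z; the upper station: 4S 4Z)
8. 1 zombie ← the lower station.  (the lower station: 2S 1Z; the upper station: 4S 3Z)
9. 2 scientists and 1 zombie → the upper station.  (the lower station: 0S 0Z; the upper station: 6S 4Z)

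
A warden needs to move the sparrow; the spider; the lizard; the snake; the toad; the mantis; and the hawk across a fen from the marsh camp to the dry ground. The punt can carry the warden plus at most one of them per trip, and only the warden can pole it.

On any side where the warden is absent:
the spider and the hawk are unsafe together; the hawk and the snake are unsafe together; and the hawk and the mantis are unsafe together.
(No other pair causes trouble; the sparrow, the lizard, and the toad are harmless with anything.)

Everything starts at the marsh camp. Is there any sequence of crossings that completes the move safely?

No

Following every safe sequence of crossings from the start, the most of the 7 that can be at the dry ground as the punt arrives there on crossings 1, 3, 5, 7, 9 is 1, 2, 3, 4, 5 respectively; the best ever achieved is 5 of 7.
From crossing 11 on, no configuration arises that was not already reachable earlier: only 72 distinct safe configurations (who is on which side, and where the punt is) can ever be reached, none of them has everyone across, and every continuation just revisits them. So no valid plan exists.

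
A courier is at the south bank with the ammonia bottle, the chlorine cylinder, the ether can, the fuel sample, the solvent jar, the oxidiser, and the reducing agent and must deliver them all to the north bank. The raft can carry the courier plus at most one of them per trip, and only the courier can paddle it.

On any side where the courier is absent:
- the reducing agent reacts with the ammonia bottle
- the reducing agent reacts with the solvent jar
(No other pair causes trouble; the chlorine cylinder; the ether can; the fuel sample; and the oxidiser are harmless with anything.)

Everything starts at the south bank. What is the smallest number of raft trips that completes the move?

Counting alone: the courier can take at most 1 across per trip to the north bank, so moving all 7 needs at least 7 loaded trips out, with a return between consecutive ones — at least 13 crossings.
The safety rule pushes this higher. Following every safe sequence of crossings, the most of the 7 that can be at the north bank as the raft arrives there on crossing 13 is 6 — never all 7.
So no plan with fewer than 15 crossings exists, and this one achieves 15:
1. Courier goes to the north bank with the reducing agent.
2. Courier goes back to the south bank alone.
3. Courier goes to the north bank with the ammonia bottle.
4. Courier goes back to the south bank with the reducing agent.
5. Courier goes to the north bank with the solvent jar.
6. Courier goes back to the south bank alone.
7. Courier goes to the north bank with the chlorine cylinder.
8. Courier goes back to the south bank alone.
9. Courier goes to the north bank with the ether can.
10. Courier goes back to the south bank alone.
11. Courier goes to the north bank with the fuel sample.
12. Courier goes back to the south bank alone.
13. Courier goes to the north bank with the oxidiser.
14. Courier goes back to the south bank alone.
15. Courier goes to the north bank with the reducing agent.

15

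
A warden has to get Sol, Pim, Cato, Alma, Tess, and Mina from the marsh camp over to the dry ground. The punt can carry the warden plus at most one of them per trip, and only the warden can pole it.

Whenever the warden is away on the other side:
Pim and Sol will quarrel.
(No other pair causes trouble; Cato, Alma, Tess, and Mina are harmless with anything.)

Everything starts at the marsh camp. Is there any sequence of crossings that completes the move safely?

1. Warden goes to the dry ground with Sol.  [the marsh camp: Alma, Cato, Mina, Pim, Tess | the dry ground: Sol]
2. Warden goes back to the marsh camp alone.  [the marsh camp: Alma, Cato, Mina, Pim, Tess | the dry ground: Sol]
3. Warden goes to the dry ground with Cato.  [the marsh camp: Alma, Mina, Pim, Tess | the dry ground: Cato, Sol]
4. Warden goes back to the marsh camp alone.  [the marsh camp: Alma, Mina, Pim, Tess | the dry ground: Cato, Sol]
5. Warden goes to the dry ground with Alma.  [the marsh camp: Mina, Pim, Tess | the dry ground: Alma, Cato, Sol]
6. Warden goes back to the marsh camp alone.  [the marsh camp: Mina, Pim, Tess | the dry ground: Alma, Cato, Sol]
7. Warden goes to the dry ground with Tess.  [the marsh camp: Mina, Pim | the dry ground: Alma, Cato, Sol, Tess]
8. Warden goes back to the marsh camp alone.  [the marsh camp: Mina, Pim | the dry ground: Alma, Cato, Sol, Tess]
9. Warden goes to the dry ground with Mina.  [the marsh camp: Pim | the dry ground: Alma, Cato, Mina, Sol, Tess]
10. Warden goes back to the marsh camp alone.  [the marsh camp: Pim | the dry ground: Alma, Cato, Mina, Sol, Tess]
11. Warden goes to the dry ground with Pim.  [the marsh camp: — | the dry ground: Alma, Cato, Mina, Pim, Sol, Tess]

Yes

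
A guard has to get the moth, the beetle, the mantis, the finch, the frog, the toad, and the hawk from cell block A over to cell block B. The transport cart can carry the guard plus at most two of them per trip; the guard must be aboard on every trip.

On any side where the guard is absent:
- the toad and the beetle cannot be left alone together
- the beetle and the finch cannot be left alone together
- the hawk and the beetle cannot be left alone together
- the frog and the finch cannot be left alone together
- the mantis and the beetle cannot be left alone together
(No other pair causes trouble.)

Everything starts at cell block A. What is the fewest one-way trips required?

9

Counting alone: the guard can take at most 2 across per trip to cell block B, so moving all 7 needs at least 4 loaded trips out, with a return between consecutive ones — at least 7 crossings.
The safety rule pushes this higher. Following every safe sequence of crossings, the most of the 7 that can be at cell block B as the transport cart arrives there on crossing 7 is 6 — never all 7.
So no plan with fewer than 9 crossings exists, and this one achieves 9:
1. Guard goes to cell block B with the beetle and the finch.  [cell block A: the frog, the hawk, the mantis, the moth, the toad | cell block B: the beetle, the finch]
2. Guard goes back to cell block A with the beetle.  [cell block A: the beetle, the frog, the hawk, the mantis, the moth, the toad | cell block B: the finch]
3. Guard goes to cell block B with the beetle and the moth.  [cell block A: the frog, the hawk, the mantis, the toad | cell block B: the beetle, the finch, the moth]
4. Guard goes back to cell block A with the beetle.  [cell block A: the beetle, the frog, the hawk, the mantis, the toad | cell block B: the finch, the moth]
5. Guard goes to cell block B with the beetle and the mantis.  [cell block A: the frog, the hawk, the toad | cell block B: the beetle, the finch, the mantis, the moth]
6. Guard goes back to cell block A with the beetle.  [cell block A: the beetle, the frog, the hawk, the toad | cell block B: the finch, the mantis, the moth]
7. Guard goes to cell block B with the hawk and the toad.  [cell block A: the beetle, the frog | cell block B: the finch, the hawk, the mantis, the moth, the toad]
8. Guard goes back to cell block A alone.  [cell block A: the beetle, the frog | cell block B: the finch, the hawk, the mantis, the moth, the toad]
9. Guard goes to cell block B with the beetle and the frog.  [cell block A: — | cell block B: the beetle, the finch, the frog, the hawk, the mantis, the moth, the toad]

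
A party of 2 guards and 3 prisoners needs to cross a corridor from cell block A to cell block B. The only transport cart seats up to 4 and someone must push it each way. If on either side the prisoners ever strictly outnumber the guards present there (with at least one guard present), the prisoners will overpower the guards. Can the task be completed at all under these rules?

No

The prisoners already outnumber the guards at cell block A before anyone moves, so the starting position itself is disallowed.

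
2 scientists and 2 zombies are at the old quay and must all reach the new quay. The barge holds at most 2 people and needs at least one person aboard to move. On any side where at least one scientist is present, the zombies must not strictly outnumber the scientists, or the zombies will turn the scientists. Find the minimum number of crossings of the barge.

Counting alone: each trip to the new quay takes at most 2 across and each return brings at least 1 back, so after t trips out (and t−1 returns) at most 2t − (t−1) of the 4 are across; that first reaches 4 at t = 3, so at least 5 crossings are needed.
The plan below uses exactly 5 crossings, so it is optimal:
1. 2 zombies → the new quay.  (the old quay: 2S 0Z; the new quay: 0S 2Z)
2. 1 zombie ← the old quay.  (the old quay: 2S 1Z; the new quay: 0S 1Z)
3. 2 scientists → the new quay.  (the old quay: 0S 1Z; the new quay: 2S 1Z)
4. 1 zombie ← the old quay.  (the old quay: 0S 2Z; the new quay: 2S 0Z)
5. 2 zombies → the new quay.  (the old quay: 0S 0Z; the new quay: 2S 2Z)

5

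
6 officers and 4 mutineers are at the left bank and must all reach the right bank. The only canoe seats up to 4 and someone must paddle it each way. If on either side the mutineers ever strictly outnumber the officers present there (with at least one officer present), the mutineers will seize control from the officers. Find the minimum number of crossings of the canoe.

5

Counting alone: each trip to the right bank takes at most 4 across and each return brings at least 1 back, so after t trips out (and t−1 returns) at most 4t − (t−1) of the 10 are across; that first reaches 10 at t = 3, so at least 5 crossings are needed.
The plan below uses exactly 5 crossings, so it is optimal:
1. 4 mutineers → the right bank.  (the left bank: 6O 0M; the right bank: 0O 4M)
2. 1 mutineer ← the left bank.  (the left bank: 6O 1M; the right bank: 0O 3M)
3. 4 officers → the right bank.  (the left bank: 2O 1M; the right bank: 4O 3M)
4. 1 mutineer ← the left bank.  (the left bank: 2O 2M; the right bank: 4O 2M)
5. 2 officers and 2 mutineers → the right bank.  (the left bank: 0O 0M; the right bank: 6O 4M)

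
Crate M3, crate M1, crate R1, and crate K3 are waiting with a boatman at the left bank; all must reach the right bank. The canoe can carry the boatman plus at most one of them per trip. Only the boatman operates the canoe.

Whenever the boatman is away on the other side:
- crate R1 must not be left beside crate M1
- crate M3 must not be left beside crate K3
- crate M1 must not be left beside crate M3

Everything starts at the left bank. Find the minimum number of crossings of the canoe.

impossible

Whatever the first load, the items left behind include a forbidden pair without the boatman. No opening move is safe, so no plan exists.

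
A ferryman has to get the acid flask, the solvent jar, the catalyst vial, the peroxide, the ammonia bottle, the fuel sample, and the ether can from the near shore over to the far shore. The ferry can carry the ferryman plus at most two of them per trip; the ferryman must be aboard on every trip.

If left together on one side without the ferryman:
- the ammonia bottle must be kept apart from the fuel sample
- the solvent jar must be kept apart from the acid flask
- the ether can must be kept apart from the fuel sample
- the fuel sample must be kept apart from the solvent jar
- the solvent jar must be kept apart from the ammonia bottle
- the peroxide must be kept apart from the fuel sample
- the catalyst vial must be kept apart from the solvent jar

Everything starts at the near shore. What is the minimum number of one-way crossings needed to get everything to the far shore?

Counting alone: the ferryman can take at most 2 across per trip to the far shore, so moving all 7 needs at least 4 loaded trips out, with a return between consecutive ones — at least 7 crossings.
The safety rule pushes this higher. Following every safe sequence of crossings, the most of the 7 that can be at the far shore as the ferry arrives there on crossings 7, 9 is 5, 6 respectively — never all 7.
So no plan with fewer than 11 crossings exists, and this one achieves 11:
1. Ferryman goes to the far shore with the fuel sample and the solvent jar.  [the near shore: the acid flask, the ammonia bottle, the catalyst vial, the ether can, the peroxide | the far shore: the fuel sample, the solvent jar]
2. Ferryman goes back to the near shore with the solvent jar.  [the near shore: the acid flask, the ammonia bottle, the catalyst vial, the ether can, the peroxide, the solvent jar | the far shore: the fuel sample]
3. Ferryman goes to the far shore with the acid flask and the solvent jar.  [the near shore: the ammonia bottle, the catalyst vial, the ether can, the peroxide | the far shore: the acid flask, the fuel sample, the solvent jar]
4. Ferryman goes back to the near shore with the solvent jar.  [the near shore: the ammonia bottle, the catalyst vial, the ether can, the peroxide, the solvent jar | the far shore: the acid flask, the fuel sample]
5. Ferryman goes to the far shore with the catalyst vial and the solvent jar.  [the near shore: the ammonia bottle, the ether can, the peroxide | the far shore: the acid flask, the catalyst vial, the fuel sample, the solvent jar]
6. Ferryman goes back to the near shore with the solvent jar.  [the near shore: the ammonia bottle, the ether can, the peroxide, the solvent jar | the far shore: the acid flask, the catalyst vial, the fuel sample]
7. Ferryman goes to the far shore with the ammonia bottle and the peroxide.  [the near shore: the ether can, the solvent jar | the far shore: the acid flask, the ammonia bottle, the catalyst vial, the fuel sample, the peroxide]
8. Ferryman goes back to the near shore with the fuel sample.  [the near shore: the ether can, the fuel sample, the solvent jar | the far shore: the acid flask, the ammonia bottle, the catalyst vial, the peroxide]
9. Ferryman goes to the far shore with the ether can and the solvent jar.  [the near shore: the fuel sample | the far shore: the acid flask, the ammonia bottle, the catalyst vial, the ether can, the peroxide, the solvent jar]
10. Ferryman goes back to the near shore with the solvent jar.  [the near shore: the fuel sample, the solvent jar | the far shore: the acid flask, the ammonia bottle, the catalyst vial, the ether can, the peroxide]
11. Ferryman goes to the far shore with the fuel sample and the solvent jar.  [the near shore: — | the far shore: the acid flask, the ammonia bottle, the catalyst vial, the ether can, the fuel sample, the peroxide, the solvent jar]

11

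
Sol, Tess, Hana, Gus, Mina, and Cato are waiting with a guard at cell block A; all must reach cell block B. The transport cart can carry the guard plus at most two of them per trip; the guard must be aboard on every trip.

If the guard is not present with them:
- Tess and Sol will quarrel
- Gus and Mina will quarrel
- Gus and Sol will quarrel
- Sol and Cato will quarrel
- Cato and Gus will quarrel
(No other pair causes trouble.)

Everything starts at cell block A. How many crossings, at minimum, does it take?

9

Counting alone: the guard can take at most 2 across per trip to cell block B, so moving all 6 needs at least 3 loaded trips out, with a return between consecutive ones — at least 5 crossings.
The safety rule pushes this higher. Following every safe sequence of crossings, the most of the 6 that can be at cell block B as the transport cart arrives there on crossings 5, 7 is 4, 5 respectively — never all 6.
So no plan with fewer than 9 crossings exists, and this one achieves 9:
1. Guard goes to cell block B with Gus and Sol.
2. Guard goes back to cell block A with Sol.
3. Guard goes to cell block B with Sol and Tess.
4. Guard goes back to cell block A with Sol.
5. Guard goes to cell block B with Hana and Sol.
6. Guard goes back to cell block A with Sol.
7. Guard goes to cell block B with Cato and Mina.
8. Guard goes back to cell block A with Gus.
9. Guard goes to cell block B with Gus and Sol.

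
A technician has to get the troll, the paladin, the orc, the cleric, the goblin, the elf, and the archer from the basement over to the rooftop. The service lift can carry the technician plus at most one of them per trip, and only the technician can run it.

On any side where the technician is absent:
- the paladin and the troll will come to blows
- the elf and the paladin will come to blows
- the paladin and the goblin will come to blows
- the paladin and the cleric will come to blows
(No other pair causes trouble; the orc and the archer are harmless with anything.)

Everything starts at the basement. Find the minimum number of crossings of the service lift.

Following every safe sequence of crossings from the start, the most of the 7 that can be at the rooftop as the service lift arrives there on crossings 1, 3, 5, 7 is 1, 2, 3, 4 respectively; the best ever achieved is 4 of 7.
From crossing 9 on, no configuration arises that was not already reachable earlier: only 44 distinct safe configurations (who is on which side, and where the service lift is) can ever be reached, none of them has everyone across, and every continuation just revisits them. So no valid plan exists.

impossible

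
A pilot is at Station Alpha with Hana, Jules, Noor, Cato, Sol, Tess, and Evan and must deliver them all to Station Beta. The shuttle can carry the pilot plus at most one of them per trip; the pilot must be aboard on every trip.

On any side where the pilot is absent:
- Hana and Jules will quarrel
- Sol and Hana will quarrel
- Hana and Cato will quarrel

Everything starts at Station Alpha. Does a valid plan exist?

Following every safe sequence of crossings from the start, the most of the 7 that can be at Station Beta as the shuttle arrives there on crossings 1, 3, 5, 7, 9 is 1, 2, 3, 4, 5 respectively; the best ever achieved is 5 of 7.
From crossing 11 on, no configuration arises that was not already reachable earlier: only 72 distinct safe configurations (who is on which side, and where the shuttle is) can ever be reached, none of them has everyone across, and every continuation just revisits them. So no valid plan exists.

No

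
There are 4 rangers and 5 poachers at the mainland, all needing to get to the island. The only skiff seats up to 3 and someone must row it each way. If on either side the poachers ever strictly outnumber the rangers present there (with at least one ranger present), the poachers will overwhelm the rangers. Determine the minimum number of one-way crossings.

impossible

The poachers already outnumber the rangers at the mainland before anyone moves, so the starting position itself is disallowed.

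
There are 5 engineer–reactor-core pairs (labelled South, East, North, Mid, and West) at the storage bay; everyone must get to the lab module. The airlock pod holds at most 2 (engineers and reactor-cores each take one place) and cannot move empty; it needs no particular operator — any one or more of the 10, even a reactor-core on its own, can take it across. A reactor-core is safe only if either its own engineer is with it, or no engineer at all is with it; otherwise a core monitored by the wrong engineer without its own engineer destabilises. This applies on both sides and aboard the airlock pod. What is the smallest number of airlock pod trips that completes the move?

impossible

Following every safe sequence of crossings from the start, the most of the 10 that can be at the lab module as the airlock pod arrives there on crossings 1, 3, 5, 7 is 2, 3, 4, 5 respectively; the best ever achieved is 5 of 10.
From crossing 9 on, no configuration arises that was not already reachable earlier: only 82 distinct safe configurations (who is on which side, and where the airlock pod is) can ever be reached, none of them has everyone across, and every continuation just revisits them. So no valid plan exists.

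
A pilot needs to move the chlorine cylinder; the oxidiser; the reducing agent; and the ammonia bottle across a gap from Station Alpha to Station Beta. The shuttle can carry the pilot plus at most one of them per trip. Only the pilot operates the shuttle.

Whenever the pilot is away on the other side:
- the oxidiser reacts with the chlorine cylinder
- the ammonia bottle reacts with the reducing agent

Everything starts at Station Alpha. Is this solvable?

Whatever the first load, the items left behind include a forbidden pair without the pilot. No opening move is safe, so no plan exists.

No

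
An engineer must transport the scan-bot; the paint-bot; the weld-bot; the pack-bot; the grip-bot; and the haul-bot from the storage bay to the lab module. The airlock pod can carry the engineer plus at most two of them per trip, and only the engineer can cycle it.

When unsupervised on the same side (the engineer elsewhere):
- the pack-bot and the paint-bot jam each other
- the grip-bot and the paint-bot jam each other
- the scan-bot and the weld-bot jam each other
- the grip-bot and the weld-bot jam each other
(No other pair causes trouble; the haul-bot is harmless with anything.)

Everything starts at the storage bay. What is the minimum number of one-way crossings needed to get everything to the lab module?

7

Counting alone: the engineer can take at most 2 across per trip to the lab module, so moving all 6 needs at least 3 loaded trips out, with a return between consecutive ones — at least 5 crossings.
The safety rule pushes this higher. Following every safe sequence of crossings, the most of the 6 that can be at the lab module as the airlock pod arrives there on crossing 5 is 5 — never all 6.
So no plan with fewer than 7 crossings exists, and this one achieves 7:
1. Engineer goes to the lab module with the paint-bot and the weld-bot.  [the storage bay: the grip-bot, the haul-bot, the pack-bot, the scan-bot | the lab module: the paint-bot, the weld-bot]
2. Engineer goes back to the storage bay alone.  [the storage bay: the grip-bot, the haul-bot, the pack-bot, the scan-bot | the lab module: the paint-bot, the weld-bot]
3. Engineer goes to the lab module with the pack-bot and the scan-bot.  [the storage bay: the grip-bot, the haul-bot | the lab module: the pack-bot, the paint-bot, the scan-bot, the weld-bot]
4. Engineer goes back to the storage bay with the paint-bot and the weld-bot.  [the storage bay: the grip-bot, the haul-bot, the paint-bot, the weld-bot | the lab module: the pack-bot, the scan-bot]
5. Engineer goes to the lab module with the grip-bot and the haul-bot.  [the storage bay: the paint-bot, the weld-bot | the lab module: the grip-bot, the haul-bot, the pack-bot, the scan-bot]
6. Engineer goes back to the storage bay alone.  [the storage bay: the paint-bot, the weld-bot | the lab module: the grip-bot, the haul-bot, the pack-bot, the scan-bot]
7. Engineer goes to the lab module with the paint-bot and the weld-bot.  [the storage bay: — | the lab module: the grip-bot, the haul-bot, the pack-bot, the paint-bot, the scan-bot, the weld-bot]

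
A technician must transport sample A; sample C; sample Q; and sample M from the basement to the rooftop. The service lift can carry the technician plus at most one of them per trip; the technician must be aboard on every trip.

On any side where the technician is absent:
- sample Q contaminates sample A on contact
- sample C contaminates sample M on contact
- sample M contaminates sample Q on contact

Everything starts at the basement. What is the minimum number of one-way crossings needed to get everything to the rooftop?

impossible

Whatever the first load, the items left behind include a forbidden pair without the technician. No opening move is safe, so no plan exists.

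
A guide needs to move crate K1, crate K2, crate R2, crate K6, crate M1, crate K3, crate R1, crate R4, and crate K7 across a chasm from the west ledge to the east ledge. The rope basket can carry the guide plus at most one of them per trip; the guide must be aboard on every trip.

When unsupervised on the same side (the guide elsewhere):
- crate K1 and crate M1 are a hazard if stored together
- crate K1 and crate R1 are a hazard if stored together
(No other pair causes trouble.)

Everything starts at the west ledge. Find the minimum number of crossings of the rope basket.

Counting alone: the guide can take at most 1 across per trip to the east ledge, so moving all 9 needs at least 9 loaded trips out, with a return between consecutive ones — at least 17 crossings.
The safety rule pushes this higher. Following every safe sequence of crossings, the most of the 9 that can be at the east ledge as the rope basket arrives there on crossing 17 is 8 — never all 9.
So no plan with fewer than 19 crossings exists, and this one achieves 19:
1. Guide goes to the east ledge with crate K1.
2. Guide goes back to the west ledge alone.
3. Guide goes to the east ledge with crate K2.
4. Guide goes back to the west ledge alone.
5. Guide goes to the east ledge with crate R2.
6. Guide goes back to the west ledge alone.
7. Guide goes to the east ledge with crate K6.
8. Guide goes back to the west ledge alone.
9. Guide goes to the east ledge with crate M1.
10. Guide goes back to the west ledge with crate K1.
11. Guide goes to the east ledge with crate R1.
12. Guide goes back to the west ledge alone.
13. Guide goes to the east ledge with crate K3.
14. Guide goes back to the west ledge alone.
15. Guide goes to the east ledge with crate R4.
16. Guide goes back to the west ledge alone.
17. Guide goes to the east ledge with crate K7.
18. Guide goes back to the west ledge alone.
19. Guide goes to the east ledge with crate K1.

19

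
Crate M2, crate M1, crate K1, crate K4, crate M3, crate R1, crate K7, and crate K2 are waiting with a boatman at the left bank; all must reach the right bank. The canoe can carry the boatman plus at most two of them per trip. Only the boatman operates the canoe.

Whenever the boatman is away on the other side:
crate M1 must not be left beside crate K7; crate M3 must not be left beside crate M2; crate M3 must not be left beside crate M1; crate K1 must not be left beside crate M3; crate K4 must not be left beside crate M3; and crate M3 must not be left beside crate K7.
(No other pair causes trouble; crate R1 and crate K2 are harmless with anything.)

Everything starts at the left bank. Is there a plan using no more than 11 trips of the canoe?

No

Counting alone: the boatman can take at most 2 across per trip to the right bank, so moving all 8 needs at least 4 loaded trips out, with a return between consecutive ones — at least 7 crossings.
The safety rule pushes this higher. Following every safe sequence of crossings, the most of the 8 that can be at the right bank as the canoe arrives there on crossings 7, 9, 11 is 5, 6, 7 respectively — never all 8.
So the move cannot be finished within 11 crossings. (The shortest complete plan takes 13:)
1. Boatman goes to the right bank with crate M1 and crate M3.
2. Boatman goes back to the left bank with crate M1.
3. Boatman goes to the right bank with crate M1 and crate M2.
4. Boatman goes back to the left bank with crate M3.
5. Boatman goes to the right bank with crate K1 and crate M3.
6. Boatman goes back to the left bank with crate M3.
7. Boatman goes to the right bank with crate K4 and crate M3.
8. Boatman goes back to the left bank with crate M3.
9. Boatman goes to the right bank with crate M3 and crate R1.
10. Boatman goes back to the left bank with crate M3.
11. Boatman goes to the right bank with crate K2 and crate M3.
12. Boatman goes back to the left bank with crate M3.
13. Boatman goes to the right bank with crate K7 and crate M3.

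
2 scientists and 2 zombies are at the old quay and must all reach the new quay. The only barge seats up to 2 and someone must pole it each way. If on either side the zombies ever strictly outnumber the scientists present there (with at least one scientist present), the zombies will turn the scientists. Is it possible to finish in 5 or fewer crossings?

Yes — this plan uses 5 crossings (≤ 5):
1. 2 zombies → the new quay.  (the old quay: 2S 0Z; the new quay: 0S 2Z)
2. 1 zombie ← the old quay.  (the old quay: 2S 1Z; the new quay: 0S 1Z)
3. 2 scientists → the new quay.  (the old quay: 0S 1Z; the new quay: 2S 1Z)
4. 1 zombie ← the old quay.  (the old quay: 0S 2Z; the new quay: 2S 0Z)
5. 2 zombies → the new quay.  (the old quay: 0S 0Z; the new quay: 2S 2Z)

Yes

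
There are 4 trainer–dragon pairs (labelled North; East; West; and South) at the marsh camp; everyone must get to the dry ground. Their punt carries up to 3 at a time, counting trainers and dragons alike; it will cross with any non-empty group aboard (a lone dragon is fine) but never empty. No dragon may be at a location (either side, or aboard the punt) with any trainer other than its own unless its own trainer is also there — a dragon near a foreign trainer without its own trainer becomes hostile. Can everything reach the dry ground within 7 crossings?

No

Counting alone: each trip to the dry ground takes at most 3 across and each return brings at least 1 back, so after t trips out (and t−1 returns) at most 3t − (t−1) of the 8 are across; that first reaches 8 at t = 4, so at least 7 crossings are needed.
The safety rule pushes this higher. Following every safe sequence of crossings, the most of the 8 that can be at the dry ground as the punt arrives there on crossing 7 is 7 — never all 8.
So the move cannot be finished within 7 crossings. (The shortest complete plan takes 9:)
1. dragon North and trainer North cross → the dry ground.
2. trainer North crosses ← the marsh camp.
3. dragon East, trainer East, and trainer North cross → the dry ground.
4. dragon North and trainer North cross ← the marsh camp.
5. trainer North, trainer South, and trainer West cross → the dry ground.
6. dragon East crosses ← the marsh camp.
7. dragon East and dragon North cross → the dry ground.
8. dragon North crosses ← the marsh camp.
9. dragon North, dragon South, and dragon West cross → the dry ground.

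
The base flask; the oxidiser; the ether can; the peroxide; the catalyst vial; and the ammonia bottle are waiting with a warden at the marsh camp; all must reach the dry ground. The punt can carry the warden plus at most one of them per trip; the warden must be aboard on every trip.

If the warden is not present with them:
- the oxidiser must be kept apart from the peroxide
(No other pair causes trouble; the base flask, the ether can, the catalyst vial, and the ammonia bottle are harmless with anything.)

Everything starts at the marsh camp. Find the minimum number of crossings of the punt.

Counting alone: the warden can take at most 1 across per trip to the dry ground, so moving all 6 needs at least 6 loaded trips out, with a return between consecutive ones — at least 11 crossings.
The plan below uses exactly 11 crossings, so it is optimal:
1. Warden goes to the dry ground with the oxidiser.
2. Warden goes back to the marsh camp alone.
3. Warden goes to the dry ground with the base flask.
4. Warden goes back to the marsh camp alone.
5. Warden goes to the dry ground with the ether can.
6. Warden goes back to the marsh camp alone.
7. Warden goes to the dry ground with the catalyst vial.
8. Warden goes back to the marsh camp alone.
9. Warden goes to the dry ground with the ammonia bottle.
10. Warden goes back to the marsh camp alone.
11. Warden goes to the dry ground with the peroxide.

11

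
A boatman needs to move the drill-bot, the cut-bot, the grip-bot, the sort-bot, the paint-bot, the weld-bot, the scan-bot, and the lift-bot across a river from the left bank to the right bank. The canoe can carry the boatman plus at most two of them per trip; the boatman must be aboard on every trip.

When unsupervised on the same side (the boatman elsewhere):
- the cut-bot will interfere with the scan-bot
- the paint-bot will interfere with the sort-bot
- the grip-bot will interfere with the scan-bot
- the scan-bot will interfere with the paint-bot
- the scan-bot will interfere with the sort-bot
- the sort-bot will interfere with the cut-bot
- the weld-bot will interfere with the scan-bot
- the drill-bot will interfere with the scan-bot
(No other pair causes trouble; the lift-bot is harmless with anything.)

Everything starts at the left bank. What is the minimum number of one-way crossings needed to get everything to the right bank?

13

Counting alone: the boatman can take at most 2 across per trip to the right bank, so moving all 8 needs at least 4 loaded trips out, with a return between consecutive ones — at least 7 crossings.
The safety rule pushes this higher. Following every safe sequence of crossings, the most of the 8 that can be at the right bank as the canoe arrives there on crossings 7, 9, 11 is 5, 6, 7 respectively — never all 8.
So no plan with fewer than 13 crossings exists, and this one achieves 13:
1. Boatman goes to the right bank with the scan-bot and the sort-bot.
2. Boatman goes back to the left bank with the sort-bot.
3. Boatman goes to the right bank with the drill-bot and the sort-bot.
4. Boatman goes back to the left bank with the scan-bot.
5. Boatman goes to the right bank with the grip-bot and the scan-bot.
6. Boatman goes back to the left bank with the scan-bot.
7. Boatman goes to the right bank with the scan-bot and the weld-bot.
8. Boatman goes back to the left bank with the scan-bot.
9. Boatman goes to the right bank with the cut-bot and the paint-bot.
10. Boatman goes back to the left bank with the sort-bot.
11. Boatman goes to the right bank with the lift-bot and the sort-bot.
12. Boatman goes back to the left bank with the sort-bot.
13. Boatman goes to the right bank with the scan-bot and the sort-bot.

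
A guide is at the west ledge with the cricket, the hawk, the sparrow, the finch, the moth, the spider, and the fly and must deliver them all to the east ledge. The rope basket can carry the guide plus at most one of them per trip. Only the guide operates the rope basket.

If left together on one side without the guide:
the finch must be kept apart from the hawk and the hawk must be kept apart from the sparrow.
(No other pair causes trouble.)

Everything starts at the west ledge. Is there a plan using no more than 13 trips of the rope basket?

No

Counting alone: the guide can take at most 1 across per trip to the east ledge, so moving all 7 needs at least 7 loaded trips out, with a return between consecutive ones — at least 13 crossings.
The safety rule pushes this higher. Following every safe sequence of crossings, the most of the 7 that can be at the east ledge as the rope basket arrives there on crossing 13 is 6 — never all 7.
So the move cannot be finished within 13 crossings. (The shortest complete plan takes 15:)
1. Guide goes to the east ledge with the hawk.  [the west ledge: the cricket, the finch, the fly, the moth, the sparrow, the spider | the east ledge: the hawk]
2. Guide goes back to the west ledge alone.  [the west ledge: the cricket, the finch, the fly, the moth, the sparrow, the spider | the east ledge: the hawk]
3. Guide goes to the east ledge with the cricket.  [the west ledge: the finch, the fly, the moth, the sparrow, the spider | the east ledge: the cricket, the hawk]
4. Guide goes back to the west ledge alone.  [the west ledge: the finch, the fly, the moth, the sparrow, the spider | the east ledge: the cricket, the hawk]
5. Guide goes to the east ledge with the sparrow.  [the west ledge: the finch, the fly, the moth, the spider | the east ledge: the cricket, the hawk, the sparrow]
6. Guide goes back to the west ledge with the hawk.  [the west ledge: the finch, the fly, the hawk, the moth, the spider | the east ledge: the cricket, the sparrow]
7. Guide goes to the east ledge with the finch.  [the west ledge: the fly, the hawk, the moth, the spider | the east ledge: the cricket, the finch, the sparrow]
8. Guide goes back to the west ledge alone.  [the west ledge: the fly, the hawk, the moth, the spider | the east ledge: the cricket, the finch, the sparrow]
9. Guide goes to the east ledge with the moth.  [the west ledge: the fly, the hawk, the spider | the east ledge: the cricket, the finch, the moth, the sparrow]
10. Guide goes back to the west ledge alone.  [the west ledge: the fly, the hawk, the spider | the east ledge: the cricket, the finch, the moth, the sparrow]
11. Guide goes to the east ledge with the spider.  [the west ledge: the fly, the hawk | the east ledge: the cricket, the finch, the moth, the sparrow, the spider]
12. Guide goes back to the west ledge alone.  [the west ledge: the fly, the hawk | the east ledge: the cricket, the finch, the moth, the sparrow, the spider]
13. Guide goes to the east ledge with the fly.  [the west ledge: the hawk | the east ledge: the cricket, the finch, the fly, the moth, the sparrow, the spider]
14. Guide goes back to the west ledge alone.  [the west ledge: the hawk | the east ledge: the cricket, the finch, the fly, the moth, the sparrow, the spider]
15. Guide goes to the east ledge with the hawk.  [the west ledge: — | the east ledge: the cricket, the finch, the fly, the hawk, the moth, the sparrow, the spider]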